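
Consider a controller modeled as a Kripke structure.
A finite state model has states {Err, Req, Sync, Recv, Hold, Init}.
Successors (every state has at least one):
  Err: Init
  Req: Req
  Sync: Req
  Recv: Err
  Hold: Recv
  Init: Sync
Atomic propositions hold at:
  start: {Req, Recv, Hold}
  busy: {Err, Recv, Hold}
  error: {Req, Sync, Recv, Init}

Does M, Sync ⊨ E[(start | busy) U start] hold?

No

Sat(start | busy) = {Err, Req, Recv, Hold}
E[(start | busy) U start]: least fixpoint, start Z0 = Sat(start) = {Req, Recv, Hold}, add states in Sat(start | busy) with some successor in Z. Already a fixed point.
Sat(E[(start | busy) U start]) = {Req, Recv, Hold}
Sync ∉ Sat(E[(start | busy) U start]) = {Req, Recv, Hold}, so the formula does not hold at Sync.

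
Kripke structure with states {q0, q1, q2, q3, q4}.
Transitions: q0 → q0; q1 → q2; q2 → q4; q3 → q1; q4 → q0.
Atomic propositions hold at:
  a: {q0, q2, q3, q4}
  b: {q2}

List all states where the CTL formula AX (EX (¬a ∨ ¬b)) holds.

Sat(¬a) = {q1}
Sat(¬b) = {q0, q1, q3, q4}
Sat(¬a ∨ ¬b) = {q0, q1, q3, q4}
Sat(EX (¬a ∨ ¬b)) = {s : some successor in {q0, q1, q3, q4}} = {q0, q2, q3, q4}
Sat(AX (EX (¬a ∨ ¬b))) = {s : every successor in {q0, q2, q3, q4}} = {q0, q1, q2, q4}

{q0, q1, q2, q4}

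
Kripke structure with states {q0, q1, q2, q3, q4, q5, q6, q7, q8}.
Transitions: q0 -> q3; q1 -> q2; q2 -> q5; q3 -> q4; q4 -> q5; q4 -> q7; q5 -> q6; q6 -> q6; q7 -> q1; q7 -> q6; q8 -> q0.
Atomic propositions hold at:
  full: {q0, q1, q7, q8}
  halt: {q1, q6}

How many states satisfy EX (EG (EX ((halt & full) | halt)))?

Sat(halt & full) = {q1}
Sat((halt & full) | halt) = {q1, q6}
Sat(EX ((halt & full) | halt)) = {s : some successor in {q1, q6}} = {q5, q6, q7}
EG (EX ((halt & full) | halt)): greatest fixpoint, start Z0 = {q5, q6, q7}, keep only states in Sat with some successor in Z. Already a fixed point.
Sat(EG (EX ((halt & full) | halt))) = {q5, q6, q7}
Sat(EX (EG (EX ((halt & full) | halt)))) = {s : some successor in {q5, q6, q7}} = {q2, q4, q5, q6, q7}
|Sat(EX (EG (EX ((halt & full) | halt))))| = |{q2, q4, q5, q6, q7}| = 5.

5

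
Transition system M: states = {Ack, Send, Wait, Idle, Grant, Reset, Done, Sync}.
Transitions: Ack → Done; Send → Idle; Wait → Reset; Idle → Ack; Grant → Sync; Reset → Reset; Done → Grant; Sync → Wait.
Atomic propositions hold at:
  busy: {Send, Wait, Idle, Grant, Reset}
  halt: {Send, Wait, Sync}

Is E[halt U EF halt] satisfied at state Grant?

EF halt: least fixpoint, start Z0 = {Send, Wait, Sync}, add states with some successor in Z. Z1 = {Send, Wait, Grant, Sync}; Z2 = {Send, Wait, Grant, Done, Sync}; Z3 = {Ack, Send, Wait, Grant, Done, Sync}; Z4 = {Ack, Send, Wait, Idle, Grant, Done, Sync}; fixed.
Sat(EF halt) = {Ack, Send, Wait, Idle, Grant, Done, Sync}
E[halt U EF halt]: least fixpoint, start Z0 = Sat(EF halt) = {Ack, Send, Wait, Idle, Grant, Done, Sync}, add states in Sat(halt) with some successor in Z. Already a fixed point.
Sat(E[halt U EF halt]) = {Ack, Send, Wait, Idle, Grant, Done, Sync}
Grant ∈ Sat(E[halt U EF halt]) = {Ack, Send, Wait, Idle, Grant, Done, Sync}, so the formula holds at Grant.

Yes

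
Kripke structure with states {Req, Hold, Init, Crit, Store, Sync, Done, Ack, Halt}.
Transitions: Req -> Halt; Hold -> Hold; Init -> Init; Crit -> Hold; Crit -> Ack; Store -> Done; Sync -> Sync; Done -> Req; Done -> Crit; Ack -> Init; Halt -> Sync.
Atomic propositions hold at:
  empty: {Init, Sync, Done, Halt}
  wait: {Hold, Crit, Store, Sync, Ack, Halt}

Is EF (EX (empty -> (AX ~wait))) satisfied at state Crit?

Yes

Sat(~wait) = {Req, Init, Done}
Sat(AX ~wait) = {s : every successor in {Req, Init, Done}} = {Init, Store, Ack}
Sat(empty -> (AX ~wait)) = {Req, Hold, Init, Crit, Store, Ack}
Sat(EX (empty -> (AX ~wait))) = {s : some successor in {Req, Hold, Init, Crit, Store, Ack}} = {Hold, Init, Crit, Done, Ack}
EF (EX (empty -> (AX ~wait))): least fixpoint, start Z0 = {Hold, Init, Crit, Done, Ack}, add states with some successor in Z. Z1 = {Hold, Init, Crit, Store, Done, Ack}; fixed.
Sat(EF (EX (empty -> (AX ~wait)))) = {Hold, Init, Crit, Store, Done, Ack}
Crit ∈ Sat(EF (EX (empty -> (AX ~wait)))) = {Hold, Init, Crit, Store, Done, Ack}, so the formula holds at Crit.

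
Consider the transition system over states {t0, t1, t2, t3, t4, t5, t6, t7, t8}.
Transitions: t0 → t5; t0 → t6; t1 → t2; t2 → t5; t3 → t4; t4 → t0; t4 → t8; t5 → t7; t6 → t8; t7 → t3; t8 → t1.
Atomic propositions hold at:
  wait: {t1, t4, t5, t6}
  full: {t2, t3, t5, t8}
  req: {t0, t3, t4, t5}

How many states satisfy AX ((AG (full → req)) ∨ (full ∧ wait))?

Sat(full → req) = {t0, t1, t3, t4, t5, t6, t7}
AG (full → req): greatest fixpoint, start Z0 = {t0, t1, t3, t4, t5, t6, t7}, keep only states in Sat with every successor in Z. Z1 = {t0, t3, t5, t7}; Z2 = {t5, t7}; Z3 = {t5}; Z4 = ∅; fixed.
Sat(AG (full → req)) = ∅
Sat(full ∧ wait) = {t5}
Sat((AG (full → req)) ∨ (full ∧ wait)) = {t5}
Sat(AX ((AG (full → req)) ∨ (full ∧ wait))) = {s : every successor in {t5}} = {t2}
|Sat(AX ((AG (full → req)) ∨ (full ∧ wait)))| = |{t2}| = 1.

1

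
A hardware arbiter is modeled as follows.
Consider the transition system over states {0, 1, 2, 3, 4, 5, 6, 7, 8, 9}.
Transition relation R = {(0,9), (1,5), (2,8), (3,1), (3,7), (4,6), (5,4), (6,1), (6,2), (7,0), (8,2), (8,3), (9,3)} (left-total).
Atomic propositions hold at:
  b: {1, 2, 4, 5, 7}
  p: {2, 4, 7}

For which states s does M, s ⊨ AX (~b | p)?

Sat(~b) = {0, 3, 6, 8, 9}
Sat(~b | p) = {0, 2, 3, 4, 6, 7, 8, 9}
Sat(AX (~b | p)) = {s : every successor in {0, 2, 3, 4, 6, 7, 8, 9}} = {0, 2, 4, 5, 7, 8, 9}

{0, 2, 4, 5, 7, 8, 9}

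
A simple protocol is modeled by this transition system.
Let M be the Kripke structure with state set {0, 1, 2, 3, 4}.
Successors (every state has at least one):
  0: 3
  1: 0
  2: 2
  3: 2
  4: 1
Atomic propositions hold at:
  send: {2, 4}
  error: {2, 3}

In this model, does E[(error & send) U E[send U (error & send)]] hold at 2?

Yes

Sat(error & send) = {2}
E[send U (error & send)]: least fixpoint, start Z0 = Sat((error & send)) = {2}, add states in Sat(send) with some successor in Z. Already a fixed point.
Sat(E[send U (error & send)]) = {2}
E[(error & send) U E[send U (error & send)]]: least fixpoint, start Z0 = Sat(E[send U (error & send)]) = {2}, add states in Sat(error & send) with some successor in Z. Already a fixed point.
Sat(E[(error & send) U E[send U (error & send)]]) = {2}
2 ∈ Sat(E[(error & send) U E[send U (error & send)]]) = {2}, so the formula holds at 2.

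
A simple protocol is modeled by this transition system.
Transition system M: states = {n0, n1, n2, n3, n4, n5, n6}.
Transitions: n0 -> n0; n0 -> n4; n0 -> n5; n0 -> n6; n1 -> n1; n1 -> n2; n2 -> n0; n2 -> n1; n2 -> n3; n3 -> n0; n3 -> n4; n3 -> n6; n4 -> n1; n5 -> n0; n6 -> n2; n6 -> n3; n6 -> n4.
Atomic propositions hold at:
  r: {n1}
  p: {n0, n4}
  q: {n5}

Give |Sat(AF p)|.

AF p: least fixpoint, start Z0 = {n0, n4}, add states with every successor in Z. Z1 = {n0, n4, n5}; fixed.
Sat(AF p) = {n0, n4, n5}
|Sat(AF p)| = |{n0, n4, n5}| = 3.

3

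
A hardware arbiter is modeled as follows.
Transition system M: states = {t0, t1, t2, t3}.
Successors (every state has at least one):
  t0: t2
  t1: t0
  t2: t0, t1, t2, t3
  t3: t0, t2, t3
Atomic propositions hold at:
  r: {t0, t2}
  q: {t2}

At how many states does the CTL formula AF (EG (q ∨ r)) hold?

3

Sat(q ∨ r) = {t0, t2}
EG (q ∨ r): greatest fixpoint, start Z0 = {t0, t2}, keep only states in Sat with some successor in Z. Already a fixed point.
Sat(EG (q ∨ r)) = {t0, t2}
AF (EG (q ∨ r)): least fixpoint, start Z0 = {t0, t2}, add states with every successor in Z. Z1 = {t0, t1, t2}; fixed.
Sat(AF (EG (q ∨ r))) = {t0, t1, t2}
|Sat(AF (EG (q ∨ r)))| = |{t0, t1, t2}| = 3.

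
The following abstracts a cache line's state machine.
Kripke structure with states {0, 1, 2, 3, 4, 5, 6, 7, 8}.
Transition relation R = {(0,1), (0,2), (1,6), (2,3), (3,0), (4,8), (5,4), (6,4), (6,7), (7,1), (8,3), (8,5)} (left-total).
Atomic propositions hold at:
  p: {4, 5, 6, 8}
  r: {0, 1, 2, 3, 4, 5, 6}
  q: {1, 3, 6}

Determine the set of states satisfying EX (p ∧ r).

Sat(p ∧ r) = {4, 5, 6}
Sat(EX (p ∧ r)) = {s : some successor in {4, 5, 6}} = {1, 5, 6, 8}

{1, 5, 6, 8}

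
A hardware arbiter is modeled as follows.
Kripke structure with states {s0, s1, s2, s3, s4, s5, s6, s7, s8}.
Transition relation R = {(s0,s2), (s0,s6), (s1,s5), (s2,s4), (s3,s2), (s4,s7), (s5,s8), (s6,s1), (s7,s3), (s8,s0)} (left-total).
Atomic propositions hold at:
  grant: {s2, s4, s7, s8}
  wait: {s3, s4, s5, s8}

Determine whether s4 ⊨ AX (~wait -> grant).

Yes

Sat(~wait) = {s0, s1, s2, s6, s7}
Sat(~wait -> grant) = {s2, s3, s4, s5, s7, s8}
Sat(AX (~wait -> grant)) = {s : every successor in {s2, s3, s4, s5, s7, s8}} = {s1, s2, s3, s4, s5, s7}
s4 ∈ Sat(AX (~wait -> grant)) = {s1, s2, s3, s4, s5, s7}, so the formula holds at s4.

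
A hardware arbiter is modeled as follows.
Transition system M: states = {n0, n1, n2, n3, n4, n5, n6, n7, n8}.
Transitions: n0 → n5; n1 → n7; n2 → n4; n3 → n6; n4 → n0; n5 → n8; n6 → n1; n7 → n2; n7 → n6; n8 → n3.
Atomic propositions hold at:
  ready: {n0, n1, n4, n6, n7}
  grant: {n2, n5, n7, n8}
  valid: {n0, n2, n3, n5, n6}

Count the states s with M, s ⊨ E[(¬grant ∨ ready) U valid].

Sat(¬grant) = {n0, n1, n3, n4, n6}
Sat(¬grant ∨ ready) = {n0, n1, n3, n4, n6, n7}
E[(¬grant ∨ ready) U valid]: least fixpoint, start Z0 = Sat(valid) = {n0, n2, n3, n5, n6}, add states in Sat(¬grant ∨ ready) with some successor in Z. Z1 = {n0, n2, n3, n4, n5, n6, n7}; Z2 = {n0, n1, n2, n3, n4, n5, n6, n7}; fixed.
Sat(E[(¬grant ∨ ready) U valid]) = {n0, n1, n2, n3, n4, n5, n6, n7}
|Sat(E[(¬grant ∨ ready) U valid])| = |{n0, n1, n2, n3, n4, n5, n6, n7}| = 8.

8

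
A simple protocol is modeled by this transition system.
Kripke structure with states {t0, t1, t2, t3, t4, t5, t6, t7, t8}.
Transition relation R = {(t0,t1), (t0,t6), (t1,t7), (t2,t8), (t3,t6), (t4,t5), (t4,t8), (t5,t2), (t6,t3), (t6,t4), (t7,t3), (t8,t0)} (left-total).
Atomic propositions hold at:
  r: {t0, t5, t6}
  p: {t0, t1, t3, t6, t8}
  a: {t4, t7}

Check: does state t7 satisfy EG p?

No

EG p: greatest fixpoint, start Z0 = {t0, t1, t3, t6, t8}, keep only states in Sat with some successor in Z. Z1 = {t0, t3, t6, t8}; fixed.
Sat(EG p) = {t0, t3, t6, t8}
t7 ∉ Sat(EG p) = {t0, t3, t6, t8}, so the formula does not hold at t7.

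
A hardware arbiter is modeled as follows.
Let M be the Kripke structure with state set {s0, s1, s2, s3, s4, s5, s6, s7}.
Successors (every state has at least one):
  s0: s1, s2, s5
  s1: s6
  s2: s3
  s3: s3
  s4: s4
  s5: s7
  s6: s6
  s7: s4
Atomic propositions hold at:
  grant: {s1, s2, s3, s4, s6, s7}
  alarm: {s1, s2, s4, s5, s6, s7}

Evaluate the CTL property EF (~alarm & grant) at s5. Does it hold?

Sat(~alarm) = {s0, s3}
Sat(~alarm & grant) = {s3}
EF (~alarm & grant): least fixpoint, start Z0 = {s3}, add states with some successor in Z. Z1 = {s2, s3}; Z2 = {s0, s2, s3}; fixed.
Sat(EF (~alarm & grant)) = {s0, s2, s3}
s5 ∉ Sat(EF (~alarm & grant)) = {s0, s2, s3}, so the formula does not hold at s5.

No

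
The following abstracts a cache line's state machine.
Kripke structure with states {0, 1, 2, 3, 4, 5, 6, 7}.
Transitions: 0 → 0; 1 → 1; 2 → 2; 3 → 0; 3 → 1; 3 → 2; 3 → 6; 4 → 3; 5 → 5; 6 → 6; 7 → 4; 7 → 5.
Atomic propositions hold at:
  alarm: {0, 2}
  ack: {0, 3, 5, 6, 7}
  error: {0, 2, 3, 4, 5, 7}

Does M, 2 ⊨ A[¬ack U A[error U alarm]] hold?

Sat(¬ack) = {1, 2, 4}
A[error U alarm]: least fixpoint, start Z0 = Sat(alarm) = {0, 2}, add states in Sat(error) with every successor in Z. Already a fixed point.
Sat(A[error U alarm]) = {0, 2}
A[¬ack U A[error U alarm]]: least fixpoint, start Z0 = Sat(A[error U alarm]) = {0, 2}, add states in Sat(¬ack) with every successor in Z. Already a fixed point.
Sat(A[¬ack U A[error U alarm]]) = {0, 2}
2 ∈ Sat(A[¬ack U A[error U alarm]]) = {0, 2}, so the formula holds at 2.

Yes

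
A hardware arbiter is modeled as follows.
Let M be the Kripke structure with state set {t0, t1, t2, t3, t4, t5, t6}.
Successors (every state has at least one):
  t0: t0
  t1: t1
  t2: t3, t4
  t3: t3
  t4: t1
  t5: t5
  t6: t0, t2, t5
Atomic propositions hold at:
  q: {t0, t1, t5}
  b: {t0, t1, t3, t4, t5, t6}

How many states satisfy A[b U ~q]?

Sat(~q) = {t2, t3, t4, t6}
A[b U ~q]: least fixpoint, start Z0 = Sat(~q) = {t2, t3, t4, t6}, add states in Sat(b) with every successor in Z. Already a fixed point.
Sat(A[b U ~q]) = {t2, t3, t4, t6}
|Sat(A[b U ~q])| = |{t2, t3, t4, t6}| = 4.

4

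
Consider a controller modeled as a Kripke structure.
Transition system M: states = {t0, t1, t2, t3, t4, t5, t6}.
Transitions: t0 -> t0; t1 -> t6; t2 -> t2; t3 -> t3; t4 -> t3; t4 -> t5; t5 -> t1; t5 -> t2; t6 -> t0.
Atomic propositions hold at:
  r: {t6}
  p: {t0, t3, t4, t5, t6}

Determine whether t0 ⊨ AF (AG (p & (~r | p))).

Sat(~r) = {t0, t1, t2, t3, t4, t5}
Sat(~r | p) = {t0, t1, t2, t3, t4, t5, t6}
Sat(p & (~r | p)) = {t0, t3, t4, t5, t6}
AG (p & (~r | p)): greatest fixpoint, start Z0 = {t0, t3, t4, t5, t6}, keep only states in Sat with every successor in Z. Z1 = {t0, t3, t4, t6}; Z2 = {t0, t3, t6}; fixed.
Sat(AG (p & (~r | p))) = {t0, t3, t6}
AF (AG (p & (~r | p))): least fixpoint, start Z0 = {t0, t3, t6}, add states with every successor in Z. Z1 = {t0, t1, t3, t6}; fixed.
Sat(AF (AG (p & (~r | p)))) = {t0, t1, t3, t6}
t0 ∈ Sat(AF (AG (p & (~r | p)))) = {t0, t1, t3, t6}, so the formula holds at t0.

Yes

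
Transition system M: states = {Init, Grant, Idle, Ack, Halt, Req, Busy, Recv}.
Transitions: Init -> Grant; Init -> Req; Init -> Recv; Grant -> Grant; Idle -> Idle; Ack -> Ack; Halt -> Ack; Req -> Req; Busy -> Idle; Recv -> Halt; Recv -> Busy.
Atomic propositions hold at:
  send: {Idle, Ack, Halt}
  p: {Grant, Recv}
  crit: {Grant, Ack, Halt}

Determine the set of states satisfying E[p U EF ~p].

Sat(~p) = {Init, Idle, Ack, Halt, Req, Busy}
EF ~p: least fixpoint, start Z0 = {Init, Idle, Ack, Halt, Req, Busy}, add states with some successor in Z. Z1 = {Init, Idle, Ack, Halt, Req, Busy, Recv}; fixed.
Sat(EF ~p) = {Init, Idle, Ack, Halt, Req, Busy, Recv}
E[p U EF ~p]: least fixpoint, start Z0 = Sat(EF ~p) = {Init, Idle, Ack, Halt, Req, Busy, Recv}, add states in Sat(p) with some successor in Z. Already a fixed point.
Sat(E[p U EF ~p]) = {Init, Idle, Ack, Halt, Req, Busy, Recv}

{Init, Idle, Ack, Halt, Req, Busy, Recv}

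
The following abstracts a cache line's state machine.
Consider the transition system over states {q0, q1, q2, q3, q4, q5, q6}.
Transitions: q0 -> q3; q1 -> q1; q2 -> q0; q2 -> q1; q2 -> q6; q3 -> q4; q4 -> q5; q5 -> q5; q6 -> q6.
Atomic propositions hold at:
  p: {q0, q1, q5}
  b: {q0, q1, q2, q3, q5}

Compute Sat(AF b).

AF b: least fixpoint, start Z0 = {q0, q1, q2, q3, q5}, add states with every successor in Z. Z1 = {q0, q1, q2, q3, q4, q5}; fixed.
Sat(AF b) = {q0, q1, q2, q3, q4, q5}

{q0, q1, q2, q3, q4, q5}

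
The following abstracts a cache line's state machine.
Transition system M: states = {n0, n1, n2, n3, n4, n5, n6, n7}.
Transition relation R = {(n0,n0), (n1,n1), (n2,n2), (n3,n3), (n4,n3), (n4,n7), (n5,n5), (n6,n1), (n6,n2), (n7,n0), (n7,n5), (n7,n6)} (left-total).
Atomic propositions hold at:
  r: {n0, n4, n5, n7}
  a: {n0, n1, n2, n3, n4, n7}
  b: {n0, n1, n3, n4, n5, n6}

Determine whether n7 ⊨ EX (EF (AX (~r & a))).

Sat(~r) = {n1, n2, n3, n6}
Sat(~r & a) = {n1, n2, n3}
Sat(AX (~r & a)) = {s : every successor in {n1, n2, n3}} = {n1, n2, n3, n6}
EF (AX (~r & a)): least fixpoint, start Z0 = {n1, n2, n3, n6}, add states with some successor in Z. Z1 = {n1, n2, n3, n4, n6, n7}; fixed.
Sat(EF (AX (~r & a))) = {n1, n2, n3, n4, n6, n7}
Sat(EX (EF (AX (~r & a)))) = {s : some successor in {n1, n2, n3, n4, n6, n7}} = {n1, n2, n3, n4, n6, n7}
n7 ∈ Sat(EX (EF (AX (~r & a)))) = {n1, n2, n3, n4, n6, n7}, so the formula holds at n7.

Yes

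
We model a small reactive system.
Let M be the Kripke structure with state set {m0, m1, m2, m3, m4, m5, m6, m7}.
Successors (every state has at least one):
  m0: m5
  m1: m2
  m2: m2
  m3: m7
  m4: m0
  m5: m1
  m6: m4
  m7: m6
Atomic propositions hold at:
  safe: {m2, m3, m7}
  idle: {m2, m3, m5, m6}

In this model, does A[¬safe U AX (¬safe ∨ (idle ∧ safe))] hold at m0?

Yes

Sat(¬safe) = {m0, m1, m4, m5, m6}
Sat(idle ∧ safe) = {m2, m3}
Sat(¬safe ∨ (idle ∧ safe)) = {m0, m1, m2, m3, m4, m5, m6}
Sat(AX (¬safe ∨ (idle ∧ safe))) = {s : every successor in {m0, m1, m2, m3, m4, m5, m6}} = {m0, m1, m2, m4, m5, m6, m7}
A[¬safe U AX (¬safe ∨ (idle ∧ safe))]: least fixpoint, start Z0 = Sat(AX (¬safe ∨ (idle ∧ safe))) = {m0, m1, m2, m4, m5, m6, m7}, add states in Sat(¬safe) with every successor in Z. Already a fixed point.
Sat(A[¬safe U AX (¬safe ∨ (idle ∧ safe))]) = {m0, m1, m2, m4, m5, m6, m7}
m0 ∈ Sat(A[¬safe U AX (¬safe ∨ (idle ∧ safe))]) = {m0, m1, m2, m4, m5, m6, m7}, so the formula holds at m0.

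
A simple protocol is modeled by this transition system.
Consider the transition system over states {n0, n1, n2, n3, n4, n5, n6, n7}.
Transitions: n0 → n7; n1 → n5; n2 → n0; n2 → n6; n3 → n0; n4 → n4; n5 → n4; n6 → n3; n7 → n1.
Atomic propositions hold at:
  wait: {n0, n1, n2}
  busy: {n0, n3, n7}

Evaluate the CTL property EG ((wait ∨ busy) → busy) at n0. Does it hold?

No

Sat(wait ∨ busy) = {n0, n1, n2, n3, n7}
Sat((wait ∨ busy) → busy) = {n0, n3, n4, n5, n6, n7}
EG ((wait ∨ busy) → busy): greatest fixpoint, start Z0 = {n0, n3, n4, n5, n6, n7}, keep only states in Sat with some successor in Z. Z1 = {n0, n3, n4, n5, n6}; Z2 = {n3, n4, n5, n6}; Z3 = {n4, n5, n6}; Z4 = {n4, n5}; fixed.
Sat(EG ((wait ∨ busy) → busy)) = {n4, n5}
n0 ∉ Sat(EG ((wait ∨ busy) → busy)) = {n4, n5}, so the formula does not hold at n0.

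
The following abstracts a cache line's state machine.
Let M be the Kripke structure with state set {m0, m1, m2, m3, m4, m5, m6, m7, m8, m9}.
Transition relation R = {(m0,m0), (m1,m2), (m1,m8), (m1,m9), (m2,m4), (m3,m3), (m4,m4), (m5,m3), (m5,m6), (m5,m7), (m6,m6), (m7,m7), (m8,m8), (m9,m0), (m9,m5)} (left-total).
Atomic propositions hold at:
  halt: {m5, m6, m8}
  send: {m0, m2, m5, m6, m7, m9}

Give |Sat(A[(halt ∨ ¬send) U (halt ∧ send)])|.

Sat(¬send) = {m1, m3, m4, m8}
Sat(halt ∨ ¬send) = {m1, m3, m4, m5, m6, m8}
Sat(halt ∧ send) = {m5, m6}
A[(halt ∨ ¬send) U (halt ∧ send)]: least fixpoint, start Z0 = Sat((halt ∧ send)) = {m5, m6}, add states in Sat(halt ∨ ¬send) with every successor in Z. Already a fixed point.
Sat(A[(halt ∨ ¬send) U (halt ∧ send)]) = {m5, m6}
|Sat(A[(halt ∨ ¬send) U (halt ∧ send)])| = |{m5, m6}| = 2.

2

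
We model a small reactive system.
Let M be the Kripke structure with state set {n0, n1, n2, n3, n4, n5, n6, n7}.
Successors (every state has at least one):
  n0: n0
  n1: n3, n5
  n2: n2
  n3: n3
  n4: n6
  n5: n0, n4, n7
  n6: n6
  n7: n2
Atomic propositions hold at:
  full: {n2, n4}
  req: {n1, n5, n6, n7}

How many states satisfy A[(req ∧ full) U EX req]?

Sat(req ∧ full) = ∅
Sat(EX req) = {s : some successor in {n1, n5, n6, n7}} = {n1, n4, n5, n6}
A[(req ∧ full) U EX req]: least fixpoint, start Z0 = Sat(EX req) = {n1, n4, n5, n6}, add states in Sat(req ∧ full) with every successor in Z. Already a fixed point.
Sat(A[(req ∧ full) U EX req]) = {n1, n4, n5, n6}
|Sat(A[(req ∧ full) U EX req])| = |{n1, n4, n5, n6}| = 4.

4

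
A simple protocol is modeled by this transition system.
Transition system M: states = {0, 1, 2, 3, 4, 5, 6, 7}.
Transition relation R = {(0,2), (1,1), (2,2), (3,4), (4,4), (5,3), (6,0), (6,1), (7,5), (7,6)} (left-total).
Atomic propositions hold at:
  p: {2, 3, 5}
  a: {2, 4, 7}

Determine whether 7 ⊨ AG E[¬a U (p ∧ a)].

Sat(¬a) = {0, 1, 3, 5, 6}
Sat(p ∧ a) = {2}
E[¬a U (p ∧ a)]: least fixpoint, start Z0 = Sat((p ∧ a)) = {2}, add states in Sat(¬a) with some successor in Z. Z1 = {0, 2}; Z2 = {0, 2, 6}; fixed.
Sat(E[¬a U (p ∧ a)]) = {0, 2, 6}
AG E[¬a U (p ∧ a)]: greatest fixpoint, start Z0 = {0, 2, 6}, keep only states in Sat with every successor in Z. Z1 = {0, 2}; fixed.
Sat(AG E[¬a U (p ∧ a)]) = {0, 2}
7 ∉ Sat(AG E[¬a U (p ∧ a)]) = {0, 2}, so the formula does not hold at 7.

No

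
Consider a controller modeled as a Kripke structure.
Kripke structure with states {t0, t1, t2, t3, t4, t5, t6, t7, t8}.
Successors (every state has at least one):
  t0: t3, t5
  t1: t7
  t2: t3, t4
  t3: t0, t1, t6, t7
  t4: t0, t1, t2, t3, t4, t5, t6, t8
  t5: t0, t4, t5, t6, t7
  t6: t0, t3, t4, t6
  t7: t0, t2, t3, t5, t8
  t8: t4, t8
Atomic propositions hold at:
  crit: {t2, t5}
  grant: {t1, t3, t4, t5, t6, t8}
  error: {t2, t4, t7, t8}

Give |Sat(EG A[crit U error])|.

4

A[crit U error]: least fixpoint, start Z0 = Sat(error) = {t2, t4, t7, t8}, add states in Sat(crit) with every successor in Z. Already a fixed point.
Sat(A[crit U error]) = {t2, t4, t7, t8}
EG A[crit U error]: greatest fixpoint, start Z0 = {t2, t4, t7, t8}, keep only states in Sat with some successor in Z. Already a fixed point.
Sat(EG A[crit U error]) = {t2, t4, t7, t8}
|Sat(EG A[crit U error])| = |{t2, t4, t7, t8}| = 4.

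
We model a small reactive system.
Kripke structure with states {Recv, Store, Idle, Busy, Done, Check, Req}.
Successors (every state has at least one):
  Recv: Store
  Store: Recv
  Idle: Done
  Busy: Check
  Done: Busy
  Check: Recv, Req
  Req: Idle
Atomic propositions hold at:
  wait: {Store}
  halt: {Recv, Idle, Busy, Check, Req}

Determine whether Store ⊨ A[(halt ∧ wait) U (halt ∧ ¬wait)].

Sat(halt ∧ wait) = ∅
Sat(¬wait) = {Recv, Idle, Busy, Done, Check, Req}
Sat(halt ∧ ¬wait) = {Recv, Idle, Busy, Check, Req}
A[(halt ∧ wait) U (halt ∧ ¬wait)]: least fixpoint, start Z0 = Sat((halt ∧ ¬wait)) = {Recv, Idle, Busy, Check, Req}, add states in Sat(halt ∧ wait) with every successor in Z. Already a fixed point.
Sat(A[(halt ∧ wait) U (halt ∧ ¬wait)]) = {Recv, Idle, Busy, Check, Req}
Store ∉ Sat(A[(halt ∧ wait) U (halt ∧ ¬wait)]) = {Recv, Idle, Busy, Check, Req}, so the formula does not hold at Store.

No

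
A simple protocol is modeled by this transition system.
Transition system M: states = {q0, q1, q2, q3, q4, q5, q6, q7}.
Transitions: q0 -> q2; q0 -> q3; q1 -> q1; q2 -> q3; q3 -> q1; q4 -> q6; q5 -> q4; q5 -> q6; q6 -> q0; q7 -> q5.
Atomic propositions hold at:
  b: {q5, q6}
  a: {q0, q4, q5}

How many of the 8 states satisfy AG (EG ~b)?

4

Sat(~b) = {q0, q1, q2, q3, q4, q7}
EG ~b: greatest fixpoint, start Z0 = {q0, q1, q2, q3, q4, q7}, keep only states in Sat with some successor in Z. Z1 = {q0, q1, q2, q3}; fixed.
Sat(EG ~b) = {q0, q1, q2, q3}
AG (EG ~b): greatest fixpoint, start Z0 = {q0, q1, q2, q3}, keep only states in Sat with every successor in Z. Already a fixed point.
Sat(AG (EG ~b)) = {q0, q1, q2, q3}
|Sat(AG (EG ~b))| = |{q0, q1, q2, q3}| = 4.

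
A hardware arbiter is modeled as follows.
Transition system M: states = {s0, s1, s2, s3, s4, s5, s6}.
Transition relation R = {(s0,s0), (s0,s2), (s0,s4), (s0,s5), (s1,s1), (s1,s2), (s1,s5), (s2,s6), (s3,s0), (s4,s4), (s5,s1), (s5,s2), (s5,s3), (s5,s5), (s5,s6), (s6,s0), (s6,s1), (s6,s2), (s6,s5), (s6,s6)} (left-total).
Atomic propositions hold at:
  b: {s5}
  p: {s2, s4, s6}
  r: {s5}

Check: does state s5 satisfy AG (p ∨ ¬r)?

No

Sat(¬r) = {s0, s1, s2, s3, s4, s6}
Sat(p ∨ ¬r) = {s0, s1, s2, s3, s4, s6}
AG (p ∨ ¬r): greatest fixpoint, start Z0 = {s0, s1, s2, s3, s4, s6}, keep only states in Sat with every successor in Z. Z1 = {s2, s3, s4}; Z2 = {s4}; fixed.
Sat(AG (p ∨ ¬r)) = {s4}
s5 ∉ Sat(AG (p ∨ ¬r)) = {s4}, so the formula does not hold at s5.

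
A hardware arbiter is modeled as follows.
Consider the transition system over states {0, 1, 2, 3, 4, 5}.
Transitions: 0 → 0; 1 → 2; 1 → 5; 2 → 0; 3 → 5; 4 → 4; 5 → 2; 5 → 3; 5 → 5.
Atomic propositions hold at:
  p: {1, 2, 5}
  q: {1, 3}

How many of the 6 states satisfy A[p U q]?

A[p U q]: least fixpoint, start Z0 = Sat(q) = {1, 3}, add states in Sat(p) with every successor in Z. Already a fixed point.
Sat(A[p U q]) = {1, 3}
|Sat(A[p U q])| = |{1, 3}| = 2.

2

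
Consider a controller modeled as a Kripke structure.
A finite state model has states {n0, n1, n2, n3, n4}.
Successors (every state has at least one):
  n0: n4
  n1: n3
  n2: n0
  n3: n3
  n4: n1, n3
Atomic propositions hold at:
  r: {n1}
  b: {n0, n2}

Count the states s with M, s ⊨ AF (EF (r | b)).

Sat(r | b) = {n0, n1, n2}
EF (r | b): least fixpoint, start Z0 = {n0, n1, n2}, add states with some successor in Z. Z1 = {n0, n1, n2, n4}; fixed.
Sat(EF (r | b)) = {n0, n1, n2, n4}
AF (EF (r | b)): least fixpoint, start Z0 = {n0, n1, n2, n4}, add states with every successor in Z. Already a fixed point.
Sat(AF (EF (r | b))) = {n0, n1, n2, n4}
|Sat(AF (EF (r | b)))| = |{n0, n1, n2, n4}| = 4.

4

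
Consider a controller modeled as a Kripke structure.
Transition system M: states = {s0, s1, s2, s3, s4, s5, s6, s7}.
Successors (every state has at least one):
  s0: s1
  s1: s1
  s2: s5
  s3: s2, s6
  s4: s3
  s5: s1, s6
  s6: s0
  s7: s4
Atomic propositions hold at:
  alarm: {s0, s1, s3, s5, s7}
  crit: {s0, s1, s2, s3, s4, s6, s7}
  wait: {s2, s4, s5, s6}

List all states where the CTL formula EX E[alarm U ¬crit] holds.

{s2}

Sat(¬crit) = {s5}
E[alarm U ¬crit]: least fixpoint, start Z0 = Sat(¬crit) = {s5}, add states in Sat(alarm) with some successor in Z. Already a fixed point.
Sat(E[alarm U ¬crit]) = {s5}
Sat(EX E[alarm U ¬crit]) = {s : some successor in {s5}} = {s2}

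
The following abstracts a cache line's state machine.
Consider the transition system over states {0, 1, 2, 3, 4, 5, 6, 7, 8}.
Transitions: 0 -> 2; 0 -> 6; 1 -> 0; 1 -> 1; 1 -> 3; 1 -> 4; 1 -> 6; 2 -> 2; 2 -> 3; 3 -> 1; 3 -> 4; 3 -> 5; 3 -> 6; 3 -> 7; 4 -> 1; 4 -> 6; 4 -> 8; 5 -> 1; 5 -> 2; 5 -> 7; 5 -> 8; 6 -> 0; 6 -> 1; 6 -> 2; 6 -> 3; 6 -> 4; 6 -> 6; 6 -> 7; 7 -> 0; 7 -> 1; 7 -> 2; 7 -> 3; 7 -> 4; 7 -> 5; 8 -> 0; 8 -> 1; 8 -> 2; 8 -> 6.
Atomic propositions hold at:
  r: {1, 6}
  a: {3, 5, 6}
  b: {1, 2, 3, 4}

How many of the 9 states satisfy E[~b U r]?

Sat(~b) = {0, 5, 6, 7, 8}
E[~b U r]: least fixpoint, start Z0 = Sat(r) = {1, 6}, add states in Sat(~b) with some successor in Z. Z1 = {0, 1, 5, 6, 7, 8}; fixed.
Sat(E[~b U r]) = {0, 1, 5, 6, 7, 8}
|Sat(E[~b U r])| = |{0, 1, 5, 6, 7, 8}| = 6.

6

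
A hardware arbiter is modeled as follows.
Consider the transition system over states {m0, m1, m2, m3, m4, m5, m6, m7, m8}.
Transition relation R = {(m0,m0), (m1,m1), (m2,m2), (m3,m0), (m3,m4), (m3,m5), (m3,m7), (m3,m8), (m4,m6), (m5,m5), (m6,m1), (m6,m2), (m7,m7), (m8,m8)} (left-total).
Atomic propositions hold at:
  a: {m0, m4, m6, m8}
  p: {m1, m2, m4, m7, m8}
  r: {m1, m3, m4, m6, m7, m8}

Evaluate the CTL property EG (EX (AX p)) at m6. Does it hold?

Yes

Sat(AX p) = {s : every successor in {m1, m2, m4, m7, m8}} = {m1, m2, m6, m7, m8}
Sat(EX (AX p)) = {s : some successor in {m1, m2, m6, m7, m8}} = {m1, m2, m3, m4, m6, m7, m8}
EG (EX (AX p)): greatest fixpoint, start Z0 = {m1, m2, m3, m4, m6, m7, m8}, keep only states in Sat with some successor in Z. Already a fixed point.
Sat(EG (EX (AX p))) = {m1, m2, m3, m4, m6, m7, m8}
m6 ∈ Sat(EG (EX (AX p))) = {m1, m2, m3, m4, m6, m7, m8}, so the formula holds at m6.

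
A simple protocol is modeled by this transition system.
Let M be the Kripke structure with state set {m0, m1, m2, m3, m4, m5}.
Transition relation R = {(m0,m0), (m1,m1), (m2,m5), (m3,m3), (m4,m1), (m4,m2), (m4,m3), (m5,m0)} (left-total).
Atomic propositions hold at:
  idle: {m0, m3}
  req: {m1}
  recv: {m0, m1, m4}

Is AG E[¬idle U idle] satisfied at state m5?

Yes

Sat(¬idle) = {m1, m2, m4, m5}
E[¬idle U idle]: least fixpoint, start Z0 = Sat(idle) = {m0, m3}, add states in Sat(¬idle) with some successor in Z. Z1 = {m0, m3, m4, m5}; Z2 = {m0, m2, m3, m4, m5}; fixed.
Sat(E[¬idle U idle]) = {m0, m2, m3, m4, m5}
AG E[¬idle U idle]: greatest fixpoint, start Z0 = {m0, m2, m3, m4, m5}, keep only states in Sat with every successor in Z. Z1 = {m0, m2, m3, m5}; fixed.
Sat(AG E[¬idle U idle]) = {m0, m2, m3, m5}
m5 ∈ Sat(AG E[¬idle U idle]) = {m0, m2, m3, m5}, so the formula holds at m5.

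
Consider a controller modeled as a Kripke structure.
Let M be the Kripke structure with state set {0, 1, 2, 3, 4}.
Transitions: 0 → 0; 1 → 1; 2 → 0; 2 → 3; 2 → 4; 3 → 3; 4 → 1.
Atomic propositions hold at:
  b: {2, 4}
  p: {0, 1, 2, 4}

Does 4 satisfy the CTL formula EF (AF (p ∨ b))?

Yes

Sat(p ∨ b) = {0, 1, 2, 4}
AF (p ∨ b): least fixpoint, start Z0 = {0, 1, 2, 4}, add states with every successor in Z. Already a fixed point.
Sat(AF (p ∨ b)) = {0, 1, 2, 4}
EF (AF (p ∨ b)): least fixpoint, start Z0 = {0, 1, 2, 4}, add states with some successor in Z. Already a fixed point.
Sat(EF (AF (p ∨ b))) = {0, 1, 2, 4}
4 ∈ Sat(EF (AF (p ∨ b))) = {0, 1, 2, 4}, so the formula holds at 4.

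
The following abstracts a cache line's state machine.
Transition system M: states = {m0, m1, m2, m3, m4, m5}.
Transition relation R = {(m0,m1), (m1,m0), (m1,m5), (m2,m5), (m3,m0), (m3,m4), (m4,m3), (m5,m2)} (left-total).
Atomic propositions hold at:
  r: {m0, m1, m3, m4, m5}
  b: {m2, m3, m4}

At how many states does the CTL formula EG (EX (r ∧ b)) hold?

Sat(r ∧ b) = {m3, m4}
Sat(EX (r ∧ b)) = {s : some successor in {m3, m4}} = {m3, m4}
EG (EX (r ∧ b)): greatest fixpoint, start Z0 = {m3, m4}, keep only states in Sat with some successor in Z. Already a fixed point.
Sat(EG (EX (r ∧ b))) = {m3, m4}
|Sat(EG (EX (r ∧ b)))| = |{m3, m4}| = 2.

2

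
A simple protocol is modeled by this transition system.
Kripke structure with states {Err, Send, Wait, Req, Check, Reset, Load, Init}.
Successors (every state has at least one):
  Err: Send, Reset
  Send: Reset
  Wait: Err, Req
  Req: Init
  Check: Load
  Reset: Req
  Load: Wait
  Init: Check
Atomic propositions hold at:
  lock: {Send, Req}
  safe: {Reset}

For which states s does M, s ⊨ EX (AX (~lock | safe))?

Sat(~lock) = {Err, Wait, Check, Reset, Load, Init}
Sat(~lock | safe) = {Err, Wait, Check, Reset, Load, Init}
Sat(AX (~lock | safe)) = {s : every successor in {Err, Wait, Check, Reset, Load, Init}} = {Send, Req, Check, Load, Init}
Sat(EX (AX (~lock | safe))) = {s : some successor in {Send, Req, Check, Load, Init}} = {Err, Wait, Req, Check, Reset, Init}

{Err, Wait, Req, Check, Reset, Init}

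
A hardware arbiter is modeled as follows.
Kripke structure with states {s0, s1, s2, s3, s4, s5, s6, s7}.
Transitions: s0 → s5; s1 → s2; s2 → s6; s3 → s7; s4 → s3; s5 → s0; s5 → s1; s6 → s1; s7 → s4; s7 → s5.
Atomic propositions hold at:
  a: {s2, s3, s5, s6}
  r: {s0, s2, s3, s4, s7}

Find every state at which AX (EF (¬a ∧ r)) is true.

Sat(¬a) = {s0, s1, s4, s7}
Sat(¬a ∧ r) = {s0, s4, s7}
EF (¬a ∧ r): least fixpoint, start Z0 = {s0, s4, s7}, add states with some successor in Z. Z1 = {s0, s3, s4, s5, s7}; fixed.
Sat(EF (¬a ∧ r)) = {s0, s3, s4, s5, s7}
Sat(AX (EF (¬a ∧ r))) = {s : every successor in {s0, s3, s4, s5, s7}} = {s0, s3, s4, s7}

{s0, s3, s4, s7}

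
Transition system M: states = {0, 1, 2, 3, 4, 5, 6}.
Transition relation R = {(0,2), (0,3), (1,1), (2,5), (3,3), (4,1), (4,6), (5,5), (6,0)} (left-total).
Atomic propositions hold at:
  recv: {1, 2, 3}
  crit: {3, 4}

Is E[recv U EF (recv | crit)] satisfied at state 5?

Sat(recv | crit) = {1, 2, 3, 4}
EF (recv | crit): least fixpoint, start Z0 = {1, 2, 3, 4}, add states with some successor in Z. Z1 = {0, 1, 2, 3, 4}; Z2 = {0, 1, 2, 3, 4, 6}; fixed.
Sat(EF (recv | crit)) = {0, 1, 2, 3, 4, 6}
E[recv U EF (recv | crit)]: least fixpoint, start Z0 = Sat(EF (recv | crit)) = {0, 1, 2, 3, 4, 6}, add states in Sat(recv) with some successor in Z. Already a fixed point.
Sat(E[recv U EF (recv | crit)]) = {0, 1, 2, 3, 4, 6}
5 ∉ Sat(E[recv U EF (recv | crit)]) = {0, 1, 2, 3, 4, 6}, so the formula does not hold at 5.

No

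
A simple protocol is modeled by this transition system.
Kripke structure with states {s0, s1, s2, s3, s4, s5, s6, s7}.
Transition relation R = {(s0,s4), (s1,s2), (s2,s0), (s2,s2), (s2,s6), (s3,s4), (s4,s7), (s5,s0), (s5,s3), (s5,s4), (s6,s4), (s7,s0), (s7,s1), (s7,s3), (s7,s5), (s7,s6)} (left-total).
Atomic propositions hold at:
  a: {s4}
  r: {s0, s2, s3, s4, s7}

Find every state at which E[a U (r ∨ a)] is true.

Sat(r ∨ a) = {s0, s2, s3, s4, s7}
E[a U (r ∨ a)]: least fixpoint, start Z0 = Sat((r ∨ a)) = {s0, s2, s3, s4, s7}, add states in Sat(a) with some successor in Z. Already a fixed point.
Sat(E[a U (r ∨ a)]) = {s0, s2, s3, s4, s7}

{s0, s2, s3, s4, s7}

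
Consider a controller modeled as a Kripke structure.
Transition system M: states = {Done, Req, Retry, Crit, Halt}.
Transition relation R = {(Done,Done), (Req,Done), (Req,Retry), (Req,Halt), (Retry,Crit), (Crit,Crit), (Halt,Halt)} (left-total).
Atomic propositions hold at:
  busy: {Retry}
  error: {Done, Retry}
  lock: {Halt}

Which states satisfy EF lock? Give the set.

{Req, Halt}

EF lock: least fixpoint, start Z0 = {Halt}, add states with some successor in Z. Z1 = {Req, Halt}; fixed.
Sat(EF lock) = {Req, Halt}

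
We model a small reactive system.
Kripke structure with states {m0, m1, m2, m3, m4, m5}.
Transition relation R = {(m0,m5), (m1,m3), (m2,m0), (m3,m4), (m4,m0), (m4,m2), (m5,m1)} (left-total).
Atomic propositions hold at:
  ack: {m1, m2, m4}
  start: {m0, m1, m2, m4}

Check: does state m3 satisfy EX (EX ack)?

Sat(EX ack) = {s : some successor in {m1, m2, m4}} = {m3, m4, m5}
Sat(EX (EX ack)) = {s : some successor in {m3, m4, m5}} = {m0, m1, m3}
m3 ∈ Sat(EX (EX ack)) = {m0, m1, m3}, so the formula holds at m3.

Yes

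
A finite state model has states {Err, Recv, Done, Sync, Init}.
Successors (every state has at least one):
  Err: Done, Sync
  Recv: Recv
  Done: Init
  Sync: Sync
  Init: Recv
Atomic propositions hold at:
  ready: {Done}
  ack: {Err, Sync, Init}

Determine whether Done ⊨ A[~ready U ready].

Yes

Sat(~ready) = {Err, Recv, Sync, Init}
A[~ready U ready]: least fixpoint, start Z0 = Sat(ready) = {Done}, add states in Sat(~ready) with every successor in Z. Already a fixed point.
Sat(A[~ready U ready]) = {Done}
Done ∈ Sat(A[~ready U ready]) = {Done}, so the formula holds at Done.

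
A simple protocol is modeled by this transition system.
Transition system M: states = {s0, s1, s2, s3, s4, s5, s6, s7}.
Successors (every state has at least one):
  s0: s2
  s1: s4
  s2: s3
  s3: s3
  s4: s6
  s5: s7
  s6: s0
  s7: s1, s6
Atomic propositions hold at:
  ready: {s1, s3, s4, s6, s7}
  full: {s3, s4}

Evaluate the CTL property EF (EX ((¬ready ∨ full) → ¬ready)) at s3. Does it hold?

Sat(¬ready) = {s0, s2, s5}
Sat(¬ready ∨ full) = {s0, s2, s3, s4, s5}
Sat((¬ready ∨ full) → ¬ready) = {s0, s1, s2, s5, s6, s7}
Sat(EX ((¬ready ∨ full) → ¬ready)) = {s : some successor in {s0, s1, s2, s5, s6, s7}} = {s0, s4, s5, s6, s7}
EF (EX ((¬ready ∨ full) → ¬ready)): least fixpoint, start Z0 = {s0, s4, s5, s6, s7}, add states with some successor in Z. Z1 = {s0, s1, s4, s5, s6, s7}; fixed.
Sat(EF (EX ((¬ready ∨ full) → ¬ready))) = {s0, s1, s4, s5, s6, s7}
s3 ∉ Sat(EF (EX ((¬ready ∨ full) → ¬ready))) = {s0, s1, s4, s5, s6, s7}, so the formula does not hold at s3.

No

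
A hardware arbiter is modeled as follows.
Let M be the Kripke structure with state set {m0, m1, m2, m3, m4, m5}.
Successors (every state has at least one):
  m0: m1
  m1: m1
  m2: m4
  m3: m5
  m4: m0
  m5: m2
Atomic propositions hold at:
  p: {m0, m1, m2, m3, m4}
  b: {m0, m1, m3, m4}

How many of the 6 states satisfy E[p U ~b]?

3

Sat(~b) = {m2, m5}
E[p U ~b]: least fixpoint, start Z0 = Sat(~b) = {m2, m5}, add states in Sat(p) with some successor in Z. Z1 = {m2, m3, m5}; fixed.
Sat(E[p U ~b]) = {m2, m3, m5}
|Sat(E[p U ~b])| = |{m2, m3, m5}| = 3.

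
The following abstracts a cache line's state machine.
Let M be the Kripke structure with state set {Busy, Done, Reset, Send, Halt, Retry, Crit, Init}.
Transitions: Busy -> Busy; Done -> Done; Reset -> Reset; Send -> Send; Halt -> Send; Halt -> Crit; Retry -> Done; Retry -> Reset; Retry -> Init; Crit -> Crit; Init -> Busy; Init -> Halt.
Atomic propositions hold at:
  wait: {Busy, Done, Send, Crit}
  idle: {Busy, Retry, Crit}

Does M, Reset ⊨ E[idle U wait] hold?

No

E[idle U wait]: least fixpoint, start Z0 = Sat(wait) = {Busy, Done, Send, Crit}, add states in Sat(idle) with some successor in Z. Z1 = {Busy, Done, Send, Retry, Crit}; fixed.
Sat(E[idle U wait]) = {Busy, Done, Send, Retry, Crit}
Reset ∉ Sat(E[idle U wait]) = {Busy, Done, Send, Retry, Crit}, so the formula does not hold at Reset.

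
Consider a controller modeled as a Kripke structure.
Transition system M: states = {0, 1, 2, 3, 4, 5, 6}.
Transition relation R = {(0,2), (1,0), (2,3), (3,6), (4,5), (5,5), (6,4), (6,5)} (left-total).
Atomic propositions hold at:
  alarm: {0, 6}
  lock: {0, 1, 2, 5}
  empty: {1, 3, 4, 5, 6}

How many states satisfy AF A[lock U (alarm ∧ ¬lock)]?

Sat(¬lock) = {3, 4, 6}
Sat(alarm ∧ ¬lock) = {6}
A[lock U (alarm ∧ ¬lock)]: least fixpoint, start Z0 = Sat((alarm ∧ ¬lock)) = {6}, add states in Sat(lock) with every successor in Z. Already a fixed point.
Sat(A[lock U (alarm ∧ ¬lock)]) = {6}
AF A[lock U (alarm ∧ ¬lock)]: least fixpoint, start Z0 = {6}, add states with every successor in Z. Z1 = {3, 6}; Z2 = {2, 3, 6}; Z3 = {0, 2, 3, 6}; Z4 = {0, 1, 2, 3, 6}; fixed.
Sat(AF A[lock U (alarm ∧ ¬lock)]) = {0, 1, 2, 3, 6}
|Sat(AF A[lock U (alarm ∧ ¬lock)])| = |{0, 1, 2, 3, 6}| = 5.

5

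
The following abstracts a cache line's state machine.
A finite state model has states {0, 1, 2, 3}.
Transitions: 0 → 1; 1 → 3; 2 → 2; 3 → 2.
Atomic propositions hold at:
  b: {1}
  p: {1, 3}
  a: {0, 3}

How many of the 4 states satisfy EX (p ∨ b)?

2

Sat(p ∨ b) = {1, 3}
Sat(EX (p ∨ b)) = {s : some successor in {1, 3}} = {0, 1}
|Sat(EX (p ∨ b))| = |{0, 1}| = 2.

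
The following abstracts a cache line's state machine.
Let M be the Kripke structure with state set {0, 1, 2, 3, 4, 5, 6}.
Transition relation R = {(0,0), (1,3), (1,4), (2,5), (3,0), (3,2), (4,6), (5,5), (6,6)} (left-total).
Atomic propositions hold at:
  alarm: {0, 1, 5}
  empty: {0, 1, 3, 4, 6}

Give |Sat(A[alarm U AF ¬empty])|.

2

Sat(¬empty) = {2, 5}
AF ¬empty: least fixpoint, start Z0 = {2, 5}, add states with every successor in Z. Already a fixed point.
Sat(AF ¬empty) = {2, 5}
A[alarm U AF ¬empty]: least fixpoint, start Z0 = Sat(AF ¬empty) = {2, 5}, add states in Sat(alarm) with every successor in Z. Already a fixed point.
Sat(A[alarm U AF ¬empty]) = {2, 5}
|Sat(A[alarm U AF ¬empty])| = |{2, 5}| = 2.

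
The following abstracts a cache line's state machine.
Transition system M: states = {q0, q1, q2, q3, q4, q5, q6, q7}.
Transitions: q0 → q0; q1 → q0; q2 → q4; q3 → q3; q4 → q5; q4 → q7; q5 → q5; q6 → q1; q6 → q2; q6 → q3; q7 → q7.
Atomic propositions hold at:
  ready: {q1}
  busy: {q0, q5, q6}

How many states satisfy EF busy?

EF busy: least fixpoint, start Z0 = {q0, q5, q6}, add states with some successor in Z. Z1 = {q0, q1, q4, q5, q6}; Z2 = {q0, q1, q2, q4, q5, q6}; fixed.
Sat(EF busy) = {q0, q1, q2, q4, q5, q6}
|Sat(EF busy)| = |{q0, q1, q2, q4, q5, q6}| = 6.

6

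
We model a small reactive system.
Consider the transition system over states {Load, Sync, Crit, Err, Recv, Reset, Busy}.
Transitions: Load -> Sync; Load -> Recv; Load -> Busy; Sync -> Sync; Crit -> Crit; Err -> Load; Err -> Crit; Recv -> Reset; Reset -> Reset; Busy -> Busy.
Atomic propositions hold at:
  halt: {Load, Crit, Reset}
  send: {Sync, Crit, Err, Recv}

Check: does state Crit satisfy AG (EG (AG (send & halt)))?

Sat(send & halt) = {Crit}
AG (send & halt): greatest fixpoint, start Z0 = {Crit}, keep only states in Sat with every successor in Z. Already a fixed point.
Sat(AG (send & halt)) = {Crit}
EG (AG (send & halt)): greatest fixpoint, start Z0 = {Crit}, keep only states in Sat with some successor in Z. Already a fixed point.
Sat(EG (AG (send & halt))) = {Crit}
AG (EG (AG (send & halt))): greatest fixpoint, start Z0 = {Crit}, keep only states in Sat with every successor in Z. Already a fixed point.
Sat(AG (EG (AG (send & halt)))) = {Crit}
Crit ∈ Sat(AG (EG (AG (send & halt)))) = {Crit}, so the formula holds at Crit.

Yes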